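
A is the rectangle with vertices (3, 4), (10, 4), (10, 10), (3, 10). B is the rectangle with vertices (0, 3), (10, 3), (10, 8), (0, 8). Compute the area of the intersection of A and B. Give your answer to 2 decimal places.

28.00

|A∩B|: x∈[3,10], y∈[4,8] → 7·4 = 28.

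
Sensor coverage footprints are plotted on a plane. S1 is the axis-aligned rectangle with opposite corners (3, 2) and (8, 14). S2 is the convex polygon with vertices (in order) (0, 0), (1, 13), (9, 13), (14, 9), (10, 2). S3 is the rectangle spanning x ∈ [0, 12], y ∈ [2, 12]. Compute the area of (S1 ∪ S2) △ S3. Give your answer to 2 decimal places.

38.72

|S1 ∪ S2| = 138.5.
|(S1 ∪ S2) ∩ S3| = 109.8904.
|(S1 ∪ S2) △ S3| = 138.5 + 120 − 219.7808 = 38.72.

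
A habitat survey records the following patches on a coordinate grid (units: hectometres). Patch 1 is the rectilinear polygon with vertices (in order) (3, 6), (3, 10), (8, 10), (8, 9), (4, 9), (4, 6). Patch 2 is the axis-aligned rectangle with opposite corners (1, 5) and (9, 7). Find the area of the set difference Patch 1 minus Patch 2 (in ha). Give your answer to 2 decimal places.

7.00

|Patch 1| = 8, |Patch 1∩Patch 2| = 1.
|Patch 1 ∖ Patch 2| = |Patch 1| − |Patch 1∩Patch 2| = 8 − 1 = 7.00.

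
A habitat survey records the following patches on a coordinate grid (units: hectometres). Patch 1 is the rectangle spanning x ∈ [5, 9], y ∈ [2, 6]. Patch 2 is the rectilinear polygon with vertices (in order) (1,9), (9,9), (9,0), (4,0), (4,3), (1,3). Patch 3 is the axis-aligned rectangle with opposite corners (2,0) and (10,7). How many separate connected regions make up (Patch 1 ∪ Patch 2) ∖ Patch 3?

1

(Patch 1 ∪ Patch 2) ∖ Patch 3 is a single connected region.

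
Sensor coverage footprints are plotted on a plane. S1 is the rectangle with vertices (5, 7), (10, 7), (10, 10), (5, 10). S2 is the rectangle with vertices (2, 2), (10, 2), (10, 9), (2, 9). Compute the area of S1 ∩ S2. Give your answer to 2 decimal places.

|S1∩S2|: x∈[5,10], y∈[7,9] → 5·2 = 10.

10.00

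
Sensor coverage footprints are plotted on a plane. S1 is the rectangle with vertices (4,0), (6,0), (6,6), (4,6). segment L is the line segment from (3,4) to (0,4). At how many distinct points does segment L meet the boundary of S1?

The segment lies entirely outside S1 and never meets its boundary.

0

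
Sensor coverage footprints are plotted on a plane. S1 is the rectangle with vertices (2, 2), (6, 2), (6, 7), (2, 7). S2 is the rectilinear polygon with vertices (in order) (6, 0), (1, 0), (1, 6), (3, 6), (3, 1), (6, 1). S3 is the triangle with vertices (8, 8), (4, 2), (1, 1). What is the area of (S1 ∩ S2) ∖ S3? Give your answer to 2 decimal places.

3.50

|S1 ∩ S2| = 4.
|(S1 ∩ S2) ∩ S3| = 0.5.
|(S1 ∩ S2) ∖ S3| = 4 − 0.5 = 3.50.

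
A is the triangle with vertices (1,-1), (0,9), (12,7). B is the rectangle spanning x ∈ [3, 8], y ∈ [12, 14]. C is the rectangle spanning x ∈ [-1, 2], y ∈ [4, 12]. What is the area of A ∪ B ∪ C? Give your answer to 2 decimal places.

84.58

By inclusion–exclusion:
Individual areas: |A| = 59, |B| = 10, |C| = 24.
|A∩B| = 0.
|A∩C| = 8.4167.
|B∩C| = 0 (no overlap).
|A∩B∩C| = 0.
|A ∪ B ∪ C| = 93 − 8.4167 + 0 = 84.58.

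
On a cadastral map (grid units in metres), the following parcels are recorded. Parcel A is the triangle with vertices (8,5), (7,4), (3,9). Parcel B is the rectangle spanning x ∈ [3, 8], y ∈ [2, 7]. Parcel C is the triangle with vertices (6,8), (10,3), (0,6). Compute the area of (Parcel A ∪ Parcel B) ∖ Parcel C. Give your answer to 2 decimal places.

13.15

|Parcel A ∪ Parcel B| = 25.9.
|(Parcel A ∪ Parcel B) ∩ Parcel C| = 12.7485.
|(Parcel A ∪ Parcel B) ∖ Parcel C| = 25.9 − 12.7485 = 13.15.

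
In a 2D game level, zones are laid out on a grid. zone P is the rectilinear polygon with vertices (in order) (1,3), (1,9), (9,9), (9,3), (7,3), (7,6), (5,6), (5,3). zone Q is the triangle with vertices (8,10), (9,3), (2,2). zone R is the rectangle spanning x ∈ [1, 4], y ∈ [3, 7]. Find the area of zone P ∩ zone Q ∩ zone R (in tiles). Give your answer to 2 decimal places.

The intersection is the polygon with vertices (2.75,3), (4,4.667), (4,3).
By the shoelace formula its area is 1.04.

1.04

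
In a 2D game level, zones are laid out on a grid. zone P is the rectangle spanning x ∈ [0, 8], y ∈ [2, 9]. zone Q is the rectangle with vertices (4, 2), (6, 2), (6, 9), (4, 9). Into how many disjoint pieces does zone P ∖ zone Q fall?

zone P ∖ zone Q splits into 2 disjoint pieces (area 14, area 28).

2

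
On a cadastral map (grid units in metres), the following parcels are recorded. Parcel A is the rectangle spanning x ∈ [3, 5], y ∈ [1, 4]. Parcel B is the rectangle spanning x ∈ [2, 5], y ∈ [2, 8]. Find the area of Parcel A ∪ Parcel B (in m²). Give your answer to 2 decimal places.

20.00

By inclusion–exclusion:
Individual areas: |Parcel A| = 6, |Parcel B| = 18.
|Parcel A∩Parcel B|: x∈[3,5], y∈[2,4] → 2·2 = 4.
|Parcel A ∪ Parcel B| = 24 − 4 = 20.00.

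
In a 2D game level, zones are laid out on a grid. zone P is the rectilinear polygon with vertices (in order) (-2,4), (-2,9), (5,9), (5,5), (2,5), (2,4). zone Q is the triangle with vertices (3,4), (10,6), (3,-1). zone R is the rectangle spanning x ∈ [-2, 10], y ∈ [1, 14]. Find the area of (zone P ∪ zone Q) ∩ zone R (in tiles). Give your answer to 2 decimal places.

47.50

|zone P ∪ zone Q| = 49.5.
|(zone P ∪ zone Q) ∩ zone R| = 47.50.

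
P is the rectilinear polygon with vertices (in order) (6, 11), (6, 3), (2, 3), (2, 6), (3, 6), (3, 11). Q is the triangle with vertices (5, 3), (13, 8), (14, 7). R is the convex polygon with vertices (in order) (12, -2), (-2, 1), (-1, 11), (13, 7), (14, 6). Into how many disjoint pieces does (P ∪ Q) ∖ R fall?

(P ∪ Q) ∖ R splits into 2 disjoint pieces (area 1.2029, area 4.7143).

2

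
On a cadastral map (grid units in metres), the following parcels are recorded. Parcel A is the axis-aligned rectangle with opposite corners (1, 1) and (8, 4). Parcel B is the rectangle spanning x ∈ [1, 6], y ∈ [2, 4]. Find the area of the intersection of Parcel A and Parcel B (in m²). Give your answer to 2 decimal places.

|Parcel A∩Parcel B|: x∈[1,6], y∈[2,4] → 5·2 = 10.

10.00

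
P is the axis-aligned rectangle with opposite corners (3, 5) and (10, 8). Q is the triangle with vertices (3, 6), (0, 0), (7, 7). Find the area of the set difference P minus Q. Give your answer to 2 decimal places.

17.00

|P| = 21, |P∩Q| = 4.
|P ∖ Q| = |P| − |P∩Q| = 21 − 4 = 17.00.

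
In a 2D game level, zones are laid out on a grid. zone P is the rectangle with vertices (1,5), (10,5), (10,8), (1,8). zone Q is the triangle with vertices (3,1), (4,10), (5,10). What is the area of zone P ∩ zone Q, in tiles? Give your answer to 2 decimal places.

The intersection is the polygon with vertices (4.556,8), (3.889,5), (3.444,5), (3.778,8).
By the shoelace formula its area is 1.83.

1.83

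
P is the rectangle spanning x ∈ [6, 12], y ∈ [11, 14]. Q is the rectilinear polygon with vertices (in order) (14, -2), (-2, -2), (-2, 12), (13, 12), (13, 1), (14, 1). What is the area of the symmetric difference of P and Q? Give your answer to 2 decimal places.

219.00

|P| = 18, |Q| = 213, |P∩Q| = 6.
|P △ Q| = |P| + |Q| − 2·|P∩Q| = 18 + 213 − 12 = 219.00.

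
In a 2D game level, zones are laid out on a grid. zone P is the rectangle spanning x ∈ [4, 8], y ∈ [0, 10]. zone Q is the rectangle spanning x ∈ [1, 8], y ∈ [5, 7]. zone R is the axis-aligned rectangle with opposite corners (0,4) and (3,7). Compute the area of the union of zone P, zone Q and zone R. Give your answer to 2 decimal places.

51.00

By inclusion–exclusion:
Individual areas: |zone P| = 40, |zone Q| = 14, |zone R| = 9.
|zone P∩zone Q|: x∈[4,8], y∈[5,7] → 4·2 = 8.
|zone P∩zone R| = 0 (no overlap).
|zone Q∩zone R|: x∈[1,3], y∈[5,7] → 2·2 = 4.
|zone P∩zone Q∩zone R| = 0.
|zone P ∪ zone Q ∪ zone R| = 63 − 12 + 0 = 51.00.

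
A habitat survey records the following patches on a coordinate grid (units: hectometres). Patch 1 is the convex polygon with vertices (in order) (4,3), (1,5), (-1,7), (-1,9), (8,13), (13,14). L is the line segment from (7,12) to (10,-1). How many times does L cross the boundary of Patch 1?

The segment meets the boundary at (7.96,7.84).

1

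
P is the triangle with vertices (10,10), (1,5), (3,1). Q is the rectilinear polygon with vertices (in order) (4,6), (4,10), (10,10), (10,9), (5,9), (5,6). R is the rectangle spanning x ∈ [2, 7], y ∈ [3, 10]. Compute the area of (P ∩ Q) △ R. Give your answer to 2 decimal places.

|P ∩ Q| = 1.4556.
|(P ∩ Q) ∩ R| = 0.9444.
|(P ∩ Q) △ R| = 1.4556 + 35 − 1.8889 = 34.57.

34.57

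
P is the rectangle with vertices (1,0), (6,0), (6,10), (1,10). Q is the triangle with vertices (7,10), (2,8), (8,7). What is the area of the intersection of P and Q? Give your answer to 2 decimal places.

4.53

The intersection is the polygon with vertices (6,7.333), (2,8), (6,9.6).
By the shoelace formula its area is 4.53.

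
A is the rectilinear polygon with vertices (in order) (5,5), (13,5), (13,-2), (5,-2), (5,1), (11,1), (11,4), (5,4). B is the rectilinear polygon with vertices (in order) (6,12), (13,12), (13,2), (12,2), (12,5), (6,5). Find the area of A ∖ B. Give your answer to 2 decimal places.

35.00

|A| = 38, |A∩B| = 3.
|A ∖ B| = |A| − |A∩B| = 38 − 3 = 35.00.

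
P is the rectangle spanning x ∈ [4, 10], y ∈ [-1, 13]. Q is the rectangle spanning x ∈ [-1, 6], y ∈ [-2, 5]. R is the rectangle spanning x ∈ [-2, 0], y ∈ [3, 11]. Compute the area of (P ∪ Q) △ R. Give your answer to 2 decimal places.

|P ∪ Q| = 121.
|(P ∪ Q) ∩ R| = 2.
|(P ∪ Q) △ R| = 121 + 16 − 4 = 133.00.

133.00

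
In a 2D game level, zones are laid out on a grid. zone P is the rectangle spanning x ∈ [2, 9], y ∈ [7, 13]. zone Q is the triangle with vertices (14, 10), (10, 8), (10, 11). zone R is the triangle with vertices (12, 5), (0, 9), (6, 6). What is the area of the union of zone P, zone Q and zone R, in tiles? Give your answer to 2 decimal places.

By inclusion–exclusion:
Individual areas: |zone P| = 42, |zone Q| = 6, |zone R| = 6.
|zone P∩zone Q| = 0.
|zone P∩zone R| = 1.6667.
|zone Q∩zone R| = 0.
|zone P∩zone Q∩zone R| = 0.
|zone P ∪ zone Q ∪ zone R| = 54 − 1.6667 + 0 = 52.33.

52.33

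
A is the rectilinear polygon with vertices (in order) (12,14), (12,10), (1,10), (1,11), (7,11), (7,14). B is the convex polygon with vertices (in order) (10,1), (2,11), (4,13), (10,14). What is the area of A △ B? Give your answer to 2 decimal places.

51.30

|A| = 26, |B| = 57, |A∩B| = 15.85.
|A △ B| = |A| + |B| − 2·|A∩B| = 26 + 57 − 31.7 = 51.30.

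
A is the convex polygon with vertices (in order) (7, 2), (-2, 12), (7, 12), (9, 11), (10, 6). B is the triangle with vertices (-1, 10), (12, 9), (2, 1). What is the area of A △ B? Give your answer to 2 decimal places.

|A| = 64.5, |B| = 57, |A∩B| = 32.3767.
|A △ B| = |A| + |B| − 2·|A∩B| = 64.5 + 57 − 64.7534 = 56.75.

56.75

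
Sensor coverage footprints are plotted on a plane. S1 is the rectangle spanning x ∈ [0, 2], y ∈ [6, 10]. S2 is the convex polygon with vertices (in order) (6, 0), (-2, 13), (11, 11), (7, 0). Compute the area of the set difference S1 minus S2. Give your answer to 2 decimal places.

|S1| = 8, |S1∩S2| = 3.75.
|S1 ∖ S2| = |S1| − |S1∩S2| = 8 − 3.75 = 4.25.

4.25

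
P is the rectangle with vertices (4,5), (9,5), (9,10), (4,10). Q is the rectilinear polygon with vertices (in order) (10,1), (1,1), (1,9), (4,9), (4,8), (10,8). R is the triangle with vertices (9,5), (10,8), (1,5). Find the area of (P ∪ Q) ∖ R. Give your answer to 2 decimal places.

64.00

|P ∪ Q| = 76.
|(P ∪ Q) ∩ R| = 12.
|(P ∪ Q) ∖ R| = 76 − 12 = 64.00.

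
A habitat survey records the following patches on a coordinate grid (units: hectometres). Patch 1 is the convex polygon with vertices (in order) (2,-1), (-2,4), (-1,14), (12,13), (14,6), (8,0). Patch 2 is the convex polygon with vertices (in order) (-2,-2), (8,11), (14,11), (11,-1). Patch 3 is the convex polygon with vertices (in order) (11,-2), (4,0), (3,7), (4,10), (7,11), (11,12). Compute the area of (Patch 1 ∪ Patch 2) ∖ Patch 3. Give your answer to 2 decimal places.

118.89

|Patch 1 ∪ Patch 2| = 207.0126.
|(Patch 1 ∪ Patch 2) ∩ Patch 3| = 88.1212.
|(Patch 1 ∪ Patch 2) ∖ Patch 3| = 207.0126 − 88.1212 = 118.89.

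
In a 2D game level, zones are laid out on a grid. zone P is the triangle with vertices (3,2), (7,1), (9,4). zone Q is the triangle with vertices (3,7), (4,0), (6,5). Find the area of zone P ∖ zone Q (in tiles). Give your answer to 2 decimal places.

|zone P| = 7, |zone P∩zone Q| = 0.844.
|zone P ∖ zone Q| = |zone P| − |zone P∩zone Q| = 7 − 0.844 = 6.16.

6.16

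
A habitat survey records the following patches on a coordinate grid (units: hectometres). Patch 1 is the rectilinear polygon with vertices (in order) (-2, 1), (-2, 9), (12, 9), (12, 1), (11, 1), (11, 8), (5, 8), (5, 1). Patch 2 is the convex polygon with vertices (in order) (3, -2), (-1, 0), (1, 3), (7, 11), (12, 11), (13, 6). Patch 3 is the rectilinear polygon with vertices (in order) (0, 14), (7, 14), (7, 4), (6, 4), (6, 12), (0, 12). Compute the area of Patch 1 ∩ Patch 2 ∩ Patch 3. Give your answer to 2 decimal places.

1.00

The intersection is the polygon with vertices (6,8), (6,9), (7,9), (7,8).
By the shoelace formula its area is 1.00.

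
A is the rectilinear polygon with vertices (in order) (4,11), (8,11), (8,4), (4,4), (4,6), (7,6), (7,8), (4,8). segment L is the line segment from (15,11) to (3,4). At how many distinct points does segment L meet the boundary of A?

The segment meets the boundary at (4,4.583), (6.429,6), (7,6.333), (8,6.917).

4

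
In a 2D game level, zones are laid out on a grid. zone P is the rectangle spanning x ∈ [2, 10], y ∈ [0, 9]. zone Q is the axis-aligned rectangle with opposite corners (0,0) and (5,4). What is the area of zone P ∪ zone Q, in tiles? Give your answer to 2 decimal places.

80.00

By inclusion–exclusion:
Individual areas: |zone P| = 72, |zone Q| = 20.
|zone P∩zone Q|: x∈[2,5], y∈[0,4] → 3·4 = 12.
|zone P ∪ zone Q| = 92 − 12 = 80.00.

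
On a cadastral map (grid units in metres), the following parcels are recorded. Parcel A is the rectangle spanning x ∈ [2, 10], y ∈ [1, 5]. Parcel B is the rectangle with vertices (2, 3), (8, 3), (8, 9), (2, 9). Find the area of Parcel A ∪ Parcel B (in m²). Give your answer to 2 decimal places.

56.00

By inclusion–exclusion:
Individual areas: |Parcel A| = 32, |Parcel B| = 36.
|Parcel A∩Parcel B|: x∈[2,8], y∈[3,5] → 6·2 = 12.
|Parcel A ∪ Parcel B| = 68 − 12 = 56.00.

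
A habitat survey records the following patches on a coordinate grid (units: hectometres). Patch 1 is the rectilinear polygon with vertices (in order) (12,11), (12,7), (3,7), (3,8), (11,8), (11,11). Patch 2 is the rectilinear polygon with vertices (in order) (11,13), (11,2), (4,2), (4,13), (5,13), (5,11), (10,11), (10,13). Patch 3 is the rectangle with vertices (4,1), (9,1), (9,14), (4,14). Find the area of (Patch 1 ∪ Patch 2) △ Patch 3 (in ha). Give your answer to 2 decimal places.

43.00

|Patch 1 ∪ Patch 2| = 72.
|(Patch 1 ∪ Patch 2) ∩ Patch 3| = 47.
|(Patch 1 ∪ Patch 2) △ Patch 3| = 72 + 65 − 94 = 43.00.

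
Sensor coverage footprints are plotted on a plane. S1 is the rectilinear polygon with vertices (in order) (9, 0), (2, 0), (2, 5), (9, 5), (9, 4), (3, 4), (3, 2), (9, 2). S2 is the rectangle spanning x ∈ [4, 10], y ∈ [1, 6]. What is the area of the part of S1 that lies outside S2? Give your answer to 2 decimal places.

13.00

|S1| = 23, |S1∩S2| = 10.
|S1 ∖ S2| = |S1| − |S1∩S2| = 23 − 10 = 13.00.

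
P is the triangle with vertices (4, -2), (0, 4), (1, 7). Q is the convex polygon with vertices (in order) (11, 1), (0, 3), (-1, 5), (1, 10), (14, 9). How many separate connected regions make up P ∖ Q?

1

P ∖ Q is a single connected region.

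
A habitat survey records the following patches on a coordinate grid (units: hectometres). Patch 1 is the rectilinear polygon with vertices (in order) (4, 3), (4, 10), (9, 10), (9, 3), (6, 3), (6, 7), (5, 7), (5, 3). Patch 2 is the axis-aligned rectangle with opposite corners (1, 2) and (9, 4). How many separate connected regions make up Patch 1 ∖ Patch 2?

1

Patch 1 ∖ Patch 2 is a single connected region.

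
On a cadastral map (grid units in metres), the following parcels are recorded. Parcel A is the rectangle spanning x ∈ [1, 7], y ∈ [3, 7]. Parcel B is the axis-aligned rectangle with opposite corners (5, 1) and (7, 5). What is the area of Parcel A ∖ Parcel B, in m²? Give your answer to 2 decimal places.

|Parcel A∩Parcel B|: x∈[5,7], y∈[3,5] → 2·2 = 4.
|Parcel A| = 24.
|Parcel A ∖ Parcel B| = |Parcel A| − |Parcel A∩Parcel B| = 24 − 4 = 20.00.

20.00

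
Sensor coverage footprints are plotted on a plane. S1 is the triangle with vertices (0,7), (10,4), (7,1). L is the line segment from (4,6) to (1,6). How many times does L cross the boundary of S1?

The segment meets the boundary at (1.167,6), (3.333,6).

2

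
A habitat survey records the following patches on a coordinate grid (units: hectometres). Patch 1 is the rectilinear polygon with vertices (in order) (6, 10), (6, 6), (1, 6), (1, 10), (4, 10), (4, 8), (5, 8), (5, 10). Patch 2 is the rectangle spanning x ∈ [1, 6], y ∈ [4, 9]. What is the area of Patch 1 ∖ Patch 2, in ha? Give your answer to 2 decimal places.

4.00

|Patch 1| = 18, |Patch 1∩Patch 2| = 14.
|Patch 1 ∖ Patch 2| = |Patch 1| − |Patch 1∩Patch 2| = 18 − 14 = 4.00.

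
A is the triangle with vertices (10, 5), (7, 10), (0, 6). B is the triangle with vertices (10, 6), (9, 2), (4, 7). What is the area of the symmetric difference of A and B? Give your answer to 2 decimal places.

|A| = 23.5, |B| = 12.5, |A∩B| = 5.7441.
|A △ B| = |A| + |B| − 2·|A∩B| = 23.5 + 12.5 − 11.4881 = 24.51.

24.51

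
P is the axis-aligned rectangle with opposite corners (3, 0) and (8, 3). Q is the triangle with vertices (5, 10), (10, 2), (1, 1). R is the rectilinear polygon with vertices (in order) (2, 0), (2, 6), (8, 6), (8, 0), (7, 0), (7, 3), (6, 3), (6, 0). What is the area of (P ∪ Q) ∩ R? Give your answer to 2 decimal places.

|P ∪ Q| = 46.
|(P ∪ Q) ∩ R| = 29.95.

29.95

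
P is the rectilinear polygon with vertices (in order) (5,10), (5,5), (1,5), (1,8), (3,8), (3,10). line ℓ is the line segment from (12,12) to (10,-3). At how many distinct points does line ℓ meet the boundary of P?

The segment lies entirely outside P and never meets its boundary.

0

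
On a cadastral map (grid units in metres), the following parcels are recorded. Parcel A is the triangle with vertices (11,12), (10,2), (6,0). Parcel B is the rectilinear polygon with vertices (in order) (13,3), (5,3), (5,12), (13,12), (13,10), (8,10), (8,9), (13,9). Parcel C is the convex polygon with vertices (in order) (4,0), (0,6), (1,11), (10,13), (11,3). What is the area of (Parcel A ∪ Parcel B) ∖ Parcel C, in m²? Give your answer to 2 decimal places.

|Parcel A ∪ Parcel B| = 73.9667.
|(Parcel A ∪ Parcel B) ∩ Parcel C| = 51.451.
|(Parcel A ∪ Parcel B) ∖ Parcel C| = 73.9667 − 51.451 = 22.52.

22.52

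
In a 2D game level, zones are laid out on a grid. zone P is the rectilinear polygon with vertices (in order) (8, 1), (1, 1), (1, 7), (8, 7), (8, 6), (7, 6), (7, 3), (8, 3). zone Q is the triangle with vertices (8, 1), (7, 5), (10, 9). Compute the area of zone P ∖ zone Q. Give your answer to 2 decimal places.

38.46

|zone P| = 39, |zone P∩zone Q| = 0.5417.
|zone P ∖ zone Q| = |zone P| − |zone P∩zone Q| = 39 − 0.5417 = 38.46.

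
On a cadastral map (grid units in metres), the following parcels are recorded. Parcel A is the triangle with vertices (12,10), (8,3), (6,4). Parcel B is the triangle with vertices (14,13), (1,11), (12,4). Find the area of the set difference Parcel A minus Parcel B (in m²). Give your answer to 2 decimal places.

|Parcel A| = 9, |Parcel A∩Parcel B| = 3.4571.
|Parcel A ∖ Parcel B| = |Parcel A| − |Parcel A∩Parcel B| = 9 − 3.4571 = 5.54.

5.54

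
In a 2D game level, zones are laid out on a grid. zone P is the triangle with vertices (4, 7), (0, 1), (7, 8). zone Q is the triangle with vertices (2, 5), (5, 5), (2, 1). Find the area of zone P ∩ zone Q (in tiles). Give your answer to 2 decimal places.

The intersection is the polygon with vertices (2.667,5), (4,5), (2,3), (2,4).
By the shoelace formula its area is 1.67.

1.67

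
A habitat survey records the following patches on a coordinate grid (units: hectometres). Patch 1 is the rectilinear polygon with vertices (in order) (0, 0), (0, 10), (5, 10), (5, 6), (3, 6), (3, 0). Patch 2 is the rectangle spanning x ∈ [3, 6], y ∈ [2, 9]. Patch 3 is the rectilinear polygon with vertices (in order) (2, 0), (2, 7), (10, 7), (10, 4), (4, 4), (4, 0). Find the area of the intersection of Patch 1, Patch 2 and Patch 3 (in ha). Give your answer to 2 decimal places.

2.00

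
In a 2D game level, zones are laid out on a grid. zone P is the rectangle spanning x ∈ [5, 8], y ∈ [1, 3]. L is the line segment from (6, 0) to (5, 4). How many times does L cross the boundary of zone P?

2

The segment meets the boundary at (5.25,3), (5.75,1).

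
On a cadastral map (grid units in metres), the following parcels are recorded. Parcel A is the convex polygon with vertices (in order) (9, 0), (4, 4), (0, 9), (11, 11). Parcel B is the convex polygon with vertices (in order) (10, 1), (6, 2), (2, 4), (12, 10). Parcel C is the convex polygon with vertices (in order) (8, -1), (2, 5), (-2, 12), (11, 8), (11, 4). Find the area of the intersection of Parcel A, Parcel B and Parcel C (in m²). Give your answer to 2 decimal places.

The intersection is the polygon with vertices (3.351,4.811), (9.458,8.475), (10.483,8.159), (9.217,1.196), (6.727,1.818), (4,4).
By the shoelace formula its area is 28.63.

28.63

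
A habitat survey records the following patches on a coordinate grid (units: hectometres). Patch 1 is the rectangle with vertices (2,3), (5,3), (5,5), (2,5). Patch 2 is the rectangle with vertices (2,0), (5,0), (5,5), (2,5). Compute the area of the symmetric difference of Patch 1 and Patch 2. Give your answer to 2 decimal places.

|Patch 1∩Patch 2|: x∈[2,5], y∈[3,5] → 3·2 = 6.
|Patch 1 △ Patch 2| = |Patch 1| + |Patch 2| − 2·|Patch 1∩Patch 2| = 6 + 15 − 12 = 9.00.

9.00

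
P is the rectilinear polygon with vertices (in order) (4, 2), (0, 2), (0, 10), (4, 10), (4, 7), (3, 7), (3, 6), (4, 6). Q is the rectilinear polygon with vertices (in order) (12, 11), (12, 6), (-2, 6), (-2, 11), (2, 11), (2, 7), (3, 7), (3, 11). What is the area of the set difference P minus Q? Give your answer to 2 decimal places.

19.00

|P| = 31, |P∩Q| = 12.
|P ∖ Q| = |P| − |P∩Q| = 31 − 12 = 19.00.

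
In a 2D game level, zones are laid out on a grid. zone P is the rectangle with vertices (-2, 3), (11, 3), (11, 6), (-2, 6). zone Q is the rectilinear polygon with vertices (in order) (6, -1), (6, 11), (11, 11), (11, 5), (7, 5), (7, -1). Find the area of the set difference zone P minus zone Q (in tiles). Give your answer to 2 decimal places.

|zone P| = 39, |zone P∩zone Q| = 7.
|zone P ∖ zone Q| = |zone P| − |zone P∩zone Q| = 39 − 7 = 32.00.

32.00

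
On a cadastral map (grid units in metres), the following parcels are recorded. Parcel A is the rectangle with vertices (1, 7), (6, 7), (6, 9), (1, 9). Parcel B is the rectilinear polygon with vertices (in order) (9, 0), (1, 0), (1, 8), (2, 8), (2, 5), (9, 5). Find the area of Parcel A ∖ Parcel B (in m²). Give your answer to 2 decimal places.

|Parcel A| = 10, |Parcel A∩Parcel B| = 1.
|Parcel A ∖ Parcel B| = |Parcel A| − |Parcel A∩Parcel B| = 10 − 1 = 9.00.

9.00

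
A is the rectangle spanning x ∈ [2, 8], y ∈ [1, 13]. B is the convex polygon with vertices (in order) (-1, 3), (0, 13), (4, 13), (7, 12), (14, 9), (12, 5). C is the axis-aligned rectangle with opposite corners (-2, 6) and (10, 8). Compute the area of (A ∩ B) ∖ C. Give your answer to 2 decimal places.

|A ∩ B| = 51.7473.
|(A ∩ B) ∩ C| = 12.
|(A ∩ B) ∖ C| = 51.7473 − 12 = 39.75.

39.75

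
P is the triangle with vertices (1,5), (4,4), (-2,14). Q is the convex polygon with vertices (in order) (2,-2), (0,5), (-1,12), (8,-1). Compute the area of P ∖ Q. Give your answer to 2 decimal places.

1.04

|P| = 12, |P∩Q| = 10.9583.
|P ∖ Q| = |P| − |P∩Q| = 12 − 10.9583 = 1.04.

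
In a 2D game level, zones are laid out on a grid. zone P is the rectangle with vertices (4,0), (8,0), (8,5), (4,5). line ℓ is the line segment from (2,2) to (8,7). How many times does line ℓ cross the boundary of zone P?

2

The segment meets the boundary at (4,3.667), (5.6,5).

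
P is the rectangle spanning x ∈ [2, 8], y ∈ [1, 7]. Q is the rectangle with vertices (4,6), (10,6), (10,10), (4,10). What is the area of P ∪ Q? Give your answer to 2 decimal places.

56.00

By inclusion–exclusion:
Individual areas: |P| = 36, |Q| = 24.
|P∩Q|: x∈[4,8], y∈[6,7] → 4·1 = 4.
|P ∪ Q| = 60 − 4 = 56.00.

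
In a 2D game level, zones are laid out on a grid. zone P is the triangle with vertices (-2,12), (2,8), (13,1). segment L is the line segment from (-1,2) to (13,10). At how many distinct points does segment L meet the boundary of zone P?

2

The segment meets the boundary at (6.102,6.058), (5.548,5.742).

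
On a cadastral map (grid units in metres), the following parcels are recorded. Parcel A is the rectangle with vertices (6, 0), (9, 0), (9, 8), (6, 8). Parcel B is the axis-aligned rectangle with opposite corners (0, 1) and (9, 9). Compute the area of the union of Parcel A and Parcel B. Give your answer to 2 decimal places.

By inclusion–exclusion:
Individual areas: |Parcel A| = 24, |Parcel B| = 72.
|Parcel A∩Parcel B|: x∈[6,9], y∈[1,8] → 3·7 = 21.
|Parcel A ∪ Parcel B| = 96 − 21 = 75.00.

75.00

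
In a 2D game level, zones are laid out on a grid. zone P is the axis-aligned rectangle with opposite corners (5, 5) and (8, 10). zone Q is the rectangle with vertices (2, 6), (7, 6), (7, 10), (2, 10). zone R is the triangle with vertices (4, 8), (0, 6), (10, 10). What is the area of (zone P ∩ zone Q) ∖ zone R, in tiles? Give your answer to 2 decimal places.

|zone P ∩ zone Q| = 8.
|(zone P ∩ zone Q) ∩ zone R| = 0.5333.
|(zone P ∩ zone Q) ∖ zone R| = 8 − 0.5333 = 7.47.

7.47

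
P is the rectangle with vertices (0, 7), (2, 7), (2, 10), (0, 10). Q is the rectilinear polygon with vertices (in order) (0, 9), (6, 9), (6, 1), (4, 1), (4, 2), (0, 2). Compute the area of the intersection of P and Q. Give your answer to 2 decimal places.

The intersection is the polygon with vertices (2,7), (0,7), (0,9), (2,9).
By the shoelace formula its area is 4.00.

4.00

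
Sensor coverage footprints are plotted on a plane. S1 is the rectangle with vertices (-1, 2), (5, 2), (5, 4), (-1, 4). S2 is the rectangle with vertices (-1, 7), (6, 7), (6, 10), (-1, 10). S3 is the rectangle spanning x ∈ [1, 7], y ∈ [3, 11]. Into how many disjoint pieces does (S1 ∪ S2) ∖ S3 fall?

2

(S1 ∪ S2) ∖ S3 splits into 2 disjoint pieces (area 8, area 6).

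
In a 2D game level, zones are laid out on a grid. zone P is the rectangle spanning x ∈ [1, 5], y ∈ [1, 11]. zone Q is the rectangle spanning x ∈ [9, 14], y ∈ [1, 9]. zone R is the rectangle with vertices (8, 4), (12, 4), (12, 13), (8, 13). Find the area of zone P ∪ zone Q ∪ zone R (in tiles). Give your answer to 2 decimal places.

By inclusion–exclusion:
Individual areas: |zone P| = 40, |zone Q| = 40, |zone R| = 36.
|zone P∩zone Q| = 0 (no overlap).
|zone P∩zone R| = 0 (no overlap).
|zone Q∩zone R|: x∈[9,12], y∈[4,9] → 3·5 = 15.
|zone P∩zone Q∩zone R| = 0.
|zone P ∪ zone Q ∪ zone R| = 116 − 15 + 0 = 101.00.

101.00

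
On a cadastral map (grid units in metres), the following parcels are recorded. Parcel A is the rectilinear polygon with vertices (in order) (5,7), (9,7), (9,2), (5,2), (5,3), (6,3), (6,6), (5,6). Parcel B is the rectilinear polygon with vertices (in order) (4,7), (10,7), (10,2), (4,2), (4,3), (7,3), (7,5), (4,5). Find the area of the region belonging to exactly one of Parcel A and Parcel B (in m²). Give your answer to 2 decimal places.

11.00

|Parcel A| = 17, |Parcel B| = 24, |Parcel A∩Parcel B| = 15.
|Parcel A △ Parcel B| = |Parcel A| + |Parcel B| − 2·|Parcel A∩Parcel B| = 17 + 24 − 30 = 11.00.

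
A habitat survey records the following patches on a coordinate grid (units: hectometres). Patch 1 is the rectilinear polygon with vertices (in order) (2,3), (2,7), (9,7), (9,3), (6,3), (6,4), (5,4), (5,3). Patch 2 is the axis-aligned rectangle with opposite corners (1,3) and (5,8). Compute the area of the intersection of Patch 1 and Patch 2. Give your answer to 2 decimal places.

The intersection is the polygon with vertices (2,7), (5,7), (5,4), (5,3), (2,3).
By the shoelace formula its area is 12.00.

12.00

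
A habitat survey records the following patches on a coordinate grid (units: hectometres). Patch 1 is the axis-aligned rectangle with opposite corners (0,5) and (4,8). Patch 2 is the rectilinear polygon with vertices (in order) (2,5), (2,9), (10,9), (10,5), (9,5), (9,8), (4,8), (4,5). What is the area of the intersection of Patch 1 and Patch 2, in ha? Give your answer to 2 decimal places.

6.00

The intersection is the polygon with vertices (4,5), (2,5), (2,8), (4,8).
By the shoelace formula its area is 6.00.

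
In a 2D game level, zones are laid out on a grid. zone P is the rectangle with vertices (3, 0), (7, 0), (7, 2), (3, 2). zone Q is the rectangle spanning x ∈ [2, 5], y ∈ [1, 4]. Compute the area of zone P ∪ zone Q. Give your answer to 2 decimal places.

15.00

By inclusion–exclusion:
Individual areas: |zone P| = 8, |zone Q| = 9.
|zone P∩zone Q|: x∈[3,5], y∈[1,2] → 2·1 = 2.
|zone P ∪ zone Q| = 17 − 2 = 15.00.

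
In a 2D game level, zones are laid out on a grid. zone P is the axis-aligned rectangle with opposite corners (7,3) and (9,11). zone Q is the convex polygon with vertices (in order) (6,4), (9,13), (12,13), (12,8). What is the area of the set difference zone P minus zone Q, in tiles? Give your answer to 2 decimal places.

7.33

|zone P| = 16, |zone P∩zone Q| = 8.6667.
|zone P ∖ zone Q| = |zone P| − |zone P∩zone Q| = 16 − 8.6667 = 7.33.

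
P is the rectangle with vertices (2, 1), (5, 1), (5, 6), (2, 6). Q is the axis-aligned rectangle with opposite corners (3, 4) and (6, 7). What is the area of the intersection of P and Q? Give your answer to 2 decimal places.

|P∩Q|: x∈[3,5], y∈[4,6] → 2·2 = 4.

4.00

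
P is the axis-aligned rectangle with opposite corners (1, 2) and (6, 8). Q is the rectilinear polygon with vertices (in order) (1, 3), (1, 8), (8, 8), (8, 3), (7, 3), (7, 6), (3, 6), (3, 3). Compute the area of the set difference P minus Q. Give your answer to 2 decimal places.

14.00

|P| = 30, |P∩Q| = 16.
|P ∖ Q| = |P| − |P∩Q| = 30 − 16 = 14.00.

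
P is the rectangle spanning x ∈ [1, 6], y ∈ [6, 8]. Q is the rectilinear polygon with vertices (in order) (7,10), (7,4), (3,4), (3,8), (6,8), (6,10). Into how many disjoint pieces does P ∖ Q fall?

P ∖ Q is a single connected region.

1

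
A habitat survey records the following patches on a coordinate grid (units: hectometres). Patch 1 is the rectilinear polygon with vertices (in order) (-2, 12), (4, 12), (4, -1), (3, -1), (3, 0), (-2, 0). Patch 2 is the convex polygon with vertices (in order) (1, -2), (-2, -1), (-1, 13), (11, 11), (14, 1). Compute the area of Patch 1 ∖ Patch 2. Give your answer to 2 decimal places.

6.00

|Patch 1| = 73, |Patch 1∩Patch 2| = 67.
|Patch 1 ∖ Patch 2| = |Patch 1| − |Patch 1∩Patch 2| = 73 − 67 = 6.00.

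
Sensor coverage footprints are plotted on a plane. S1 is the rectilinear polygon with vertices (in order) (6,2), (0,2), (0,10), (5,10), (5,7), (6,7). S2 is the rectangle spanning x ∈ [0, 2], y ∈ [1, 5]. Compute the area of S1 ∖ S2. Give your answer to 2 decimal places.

|S1| = 45, |S1∩S2| = 6.
|S1 ∖ S2| = |S1| − |S1∩S2| = 45 − 6 = 39.00.

39.00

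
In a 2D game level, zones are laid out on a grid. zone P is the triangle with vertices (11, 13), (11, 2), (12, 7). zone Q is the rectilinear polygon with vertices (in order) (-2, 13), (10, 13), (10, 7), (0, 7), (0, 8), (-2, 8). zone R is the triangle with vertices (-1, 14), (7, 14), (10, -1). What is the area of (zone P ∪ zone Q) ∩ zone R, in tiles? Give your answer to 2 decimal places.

The region (zone P ∪ zone Q) ∩ zone R is the polygon with vertices (7.2,13), (8.4,7), (4.133,7), (-0.267,13).
By the shoelace formula its area is 35.20.

35.20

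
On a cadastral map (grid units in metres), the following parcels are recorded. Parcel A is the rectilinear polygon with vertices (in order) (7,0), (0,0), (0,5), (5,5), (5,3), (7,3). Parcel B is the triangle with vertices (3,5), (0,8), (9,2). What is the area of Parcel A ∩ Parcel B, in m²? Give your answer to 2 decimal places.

0.92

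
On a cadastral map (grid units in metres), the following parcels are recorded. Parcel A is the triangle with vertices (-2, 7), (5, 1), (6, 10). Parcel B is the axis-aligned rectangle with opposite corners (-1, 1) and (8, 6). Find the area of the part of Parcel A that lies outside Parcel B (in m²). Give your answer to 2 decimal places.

18.53

|Parcel A| = 34.5, |Parcel A∩Parcel B| = 15.9722.
|Parcel A ∖ Parcel B| = |Parcel A| − |Parcel A∩Parcel B| = 34.5 − 15.9722 = 18.53.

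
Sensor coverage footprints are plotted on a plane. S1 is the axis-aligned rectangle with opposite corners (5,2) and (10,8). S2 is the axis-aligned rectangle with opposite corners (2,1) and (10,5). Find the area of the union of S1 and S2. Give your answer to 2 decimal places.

47.00

By inclusion–exclusion:
Individual areas: |S1| = 30, |S2| = 32.
|S1∩S2|: x∈[5,10], y∈[2,5] → 5·3 = 15.
|S1 ∪ S2| = 62 − 15 = 47.00.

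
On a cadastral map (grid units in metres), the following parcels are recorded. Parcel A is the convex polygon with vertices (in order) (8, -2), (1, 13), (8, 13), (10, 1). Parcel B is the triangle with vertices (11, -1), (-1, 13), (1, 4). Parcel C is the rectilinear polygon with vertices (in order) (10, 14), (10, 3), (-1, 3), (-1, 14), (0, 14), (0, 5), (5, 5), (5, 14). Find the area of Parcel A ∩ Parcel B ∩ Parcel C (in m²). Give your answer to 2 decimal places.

3.46

The intersection is the polygon with vertices (7.571,3), (5.667,3), (4.733,5), (5,5), (5,6).
By the shoelace formula its area is 3.46.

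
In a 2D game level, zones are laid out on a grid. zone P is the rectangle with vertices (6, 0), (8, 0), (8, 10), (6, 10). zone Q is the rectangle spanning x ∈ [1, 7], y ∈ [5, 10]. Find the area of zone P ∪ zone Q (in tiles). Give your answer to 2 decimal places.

45.00

By inclusion–exclusion:
Individual areas: |zone P| = 20, |zone Q| = 30.
|zone P∩zone Q|: x∈[6,7], y∈[5,10] → 1·5 = 5.
|zone P ∪ zone Q| = 50 − 5 = 45.00.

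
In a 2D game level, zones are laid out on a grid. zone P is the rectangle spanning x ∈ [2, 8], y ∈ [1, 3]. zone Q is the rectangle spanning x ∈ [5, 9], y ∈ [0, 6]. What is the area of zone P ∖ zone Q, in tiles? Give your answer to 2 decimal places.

|zone P∩zone Q|: x∈[5,8], y∈[1,3] → 3·2 = 6.
|zone P| = 12.
|zone P ∖ zone Q| = |zone P| − |zone P∩zone Q| = 12 − 6 = 6.00.

6.00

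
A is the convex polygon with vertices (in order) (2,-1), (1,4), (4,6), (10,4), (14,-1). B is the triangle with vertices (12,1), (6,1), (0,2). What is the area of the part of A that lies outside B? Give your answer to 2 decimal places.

|A| = 61.5, |A∩B| = 2.9141.
|A ∖ B| = |A| − |A∩B| = 61.5 − 2.9141 = 58.59.

58.59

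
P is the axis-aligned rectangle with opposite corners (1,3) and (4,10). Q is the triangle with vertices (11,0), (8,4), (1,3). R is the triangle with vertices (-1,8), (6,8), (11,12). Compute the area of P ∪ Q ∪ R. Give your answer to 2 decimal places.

By inclusion–exclusion:
Individual areas: |P| = 21, |Q| = 15.5, |R| = 14.
|P∩Q| = 0.6429.
|P∩R| = 3.5.
|Q∩R| = 0.
|P∩Q∩R| = 0.
|P ∪ Q ∪ R| = 50.5 − 4.1429 + 0 = 46.36.

46.36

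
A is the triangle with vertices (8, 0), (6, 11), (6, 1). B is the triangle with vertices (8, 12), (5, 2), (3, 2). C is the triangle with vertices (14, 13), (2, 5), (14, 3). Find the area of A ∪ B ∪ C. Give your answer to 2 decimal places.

By inclusion–exclusion:
Individual areas: |A| = 10, |B| = 10, |C| = 60.
|A∩B| = 1.2176.
|A∩C| = 3.2658.
|B∩C| = 3.9389.
|A∩B∩C| = 0.9167.
|A ∪ B ∪ C| = 80 − 8.4222 + 0.9167 = 72.49.

72.49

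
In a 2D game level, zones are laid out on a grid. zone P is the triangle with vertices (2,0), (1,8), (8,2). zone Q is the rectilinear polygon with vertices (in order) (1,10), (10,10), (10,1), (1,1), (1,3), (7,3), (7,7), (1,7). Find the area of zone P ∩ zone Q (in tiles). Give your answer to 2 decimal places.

10.94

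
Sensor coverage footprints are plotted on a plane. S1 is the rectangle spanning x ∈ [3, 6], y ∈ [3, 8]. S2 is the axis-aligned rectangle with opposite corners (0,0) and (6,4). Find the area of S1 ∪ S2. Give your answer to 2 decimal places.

36.00

By inclusion–exclusion:
Individual areas: |S1| = 15, |S2| = 24.
|S1∩S2|: x∈[3,6], y∈[3,4] → 3·1 = 3.
|S1 ∪ S2| = 39 − 3 = 36.00.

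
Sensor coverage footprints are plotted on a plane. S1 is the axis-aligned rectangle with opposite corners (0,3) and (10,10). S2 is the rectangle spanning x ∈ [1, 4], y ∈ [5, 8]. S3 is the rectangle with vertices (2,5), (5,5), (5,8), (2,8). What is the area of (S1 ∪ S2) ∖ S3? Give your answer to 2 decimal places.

61.00

|S1 ∪ S2| = 70.
|(S1 ∪ S2) ∩ S3| = 9.
|(S1 ∪ S2) ∖ S3| = 70 − 9 = 61.00.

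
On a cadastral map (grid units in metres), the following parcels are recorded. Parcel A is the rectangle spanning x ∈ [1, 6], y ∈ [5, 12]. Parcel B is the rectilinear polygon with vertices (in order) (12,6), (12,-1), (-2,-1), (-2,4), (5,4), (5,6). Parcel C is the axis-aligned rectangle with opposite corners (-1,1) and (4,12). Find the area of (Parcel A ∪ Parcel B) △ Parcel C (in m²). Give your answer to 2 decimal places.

101.00

|Parcel A ∪ Parcel B| = 118.
|(Parcel A ∪ Parcel B) ∩ Parcel C| = 36.
|(Parcel A ∪ Parcel B) △ Parcel C| = 118 + 55 − 72 = 101.00.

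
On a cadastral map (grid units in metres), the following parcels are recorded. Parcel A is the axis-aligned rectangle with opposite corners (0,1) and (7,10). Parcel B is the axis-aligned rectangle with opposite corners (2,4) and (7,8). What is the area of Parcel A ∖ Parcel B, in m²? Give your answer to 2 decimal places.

43.00

|Parcel A∩Parcel B|: x∈[2,7], y∈[4,8] → 5·4 = 20.
|Parcel A| = 63.
|Parcel A ∖ Parcel B| = |Parcel A| − |Parcel A∩Parcel B| = 63 − 20 = 43.00.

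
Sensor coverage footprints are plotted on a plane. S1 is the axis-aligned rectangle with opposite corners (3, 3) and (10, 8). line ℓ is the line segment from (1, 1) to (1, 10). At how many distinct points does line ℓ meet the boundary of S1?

0

The segment lies entirely outside S1 and never meets its boundary.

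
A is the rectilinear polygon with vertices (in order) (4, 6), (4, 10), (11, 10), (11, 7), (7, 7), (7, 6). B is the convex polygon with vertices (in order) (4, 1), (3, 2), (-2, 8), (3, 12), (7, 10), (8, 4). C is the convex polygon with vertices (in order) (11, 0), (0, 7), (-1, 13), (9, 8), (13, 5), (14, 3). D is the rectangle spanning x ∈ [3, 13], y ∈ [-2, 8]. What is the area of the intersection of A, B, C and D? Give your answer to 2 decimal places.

6.42

The intersection is the polygon with vertices (7.5,7), (7,7), (7,6), (4,6), (4,8), (7.333,8).
By the shoelace formula its area is 6.42.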